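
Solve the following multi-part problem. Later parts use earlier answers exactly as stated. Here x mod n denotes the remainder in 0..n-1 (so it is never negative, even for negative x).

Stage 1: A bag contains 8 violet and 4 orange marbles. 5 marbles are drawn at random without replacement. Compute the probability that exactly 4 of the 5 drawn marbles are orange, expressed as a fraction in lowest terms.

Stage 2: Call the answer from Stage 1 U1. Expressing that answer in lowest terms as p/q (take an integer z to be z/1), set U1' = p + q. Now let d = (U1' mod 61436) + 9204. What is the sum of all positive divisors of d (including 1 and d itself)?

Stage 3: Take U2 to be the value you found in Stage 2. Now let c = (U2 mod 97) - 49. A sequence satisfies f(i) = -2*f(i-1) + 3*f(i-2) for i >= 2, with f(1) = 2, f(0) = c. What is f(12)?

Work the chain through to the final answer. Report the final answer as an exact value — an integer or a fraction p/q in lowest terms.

-6775909

Stage 1: total draws C(12,5) = 792; favorable C(4,4)*C(8,1) = 8; P = 1/99; answer 1/99
Stage 2: U1 = 1/99; threaded value p + q = 100; d = 9304; 9304 = 2^3 * 1163; sigma = (1 + 2 + 4 + 8) * (1 + 1163) = 15 * 1164 = 17460; answer 17460
Stage 3: U2 = 17460; c = -49; f(2) = -2*(2) + 3*(-49) = -151; iterating: f(2)=-151, f(3)=308, f(4)=-1069, f(5)=3062, f(6)=-9331, f(7)=27848, f(8)=-83689, f(9)=250922, f(10)=-752911, f(11)=2258588, f(12)=-6775909; answer -6775909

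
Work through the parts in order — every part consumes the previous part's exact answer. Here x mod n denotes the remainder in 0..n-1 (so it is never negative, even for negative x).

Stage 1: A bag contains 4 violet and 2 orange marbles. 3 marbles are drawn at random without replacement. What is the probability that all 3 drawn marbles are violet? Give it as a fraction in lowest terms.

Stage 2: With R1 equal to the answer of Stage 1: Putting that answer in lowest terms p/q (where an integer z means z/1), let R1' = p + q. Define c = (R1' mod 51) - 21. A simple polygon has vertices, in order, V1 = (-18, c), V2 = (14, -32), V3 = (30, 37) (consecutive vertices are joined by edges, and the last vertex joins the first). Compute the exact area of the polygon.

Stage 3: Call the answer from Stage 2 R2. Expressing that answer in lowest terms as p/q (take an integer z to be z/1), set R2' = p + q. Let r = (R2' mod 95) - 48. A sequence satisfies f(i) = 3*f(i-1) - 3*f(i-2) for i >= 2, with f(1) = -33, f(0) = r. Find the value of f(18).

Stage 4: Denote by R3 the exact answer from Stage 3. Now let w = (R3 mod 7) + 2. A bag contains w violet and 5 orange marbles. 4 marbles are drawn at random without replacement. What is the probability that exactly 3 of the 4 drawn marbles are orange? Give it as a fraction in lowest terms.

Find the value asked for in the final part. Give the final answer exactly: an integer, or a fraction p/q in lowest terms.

4/7

Stage 1: total draws C(6,3) = 20; favorable C(4,3) = 4; P = 1/5; answer 1/5
Stage 2: R1 = 1/5; threaded value p + q = 6; c = -15; cross terms: (-18*-32 - 14*-15)=786, (14*37 - 30*-32)=1478, (30*-15 - -18*37)=216; twice the area = |2480| = 2480; area = 1240; answer 1240
Stage 3: R2 = 1240; threaded value p + q = 1241; r = -42; f(2) = 3*(-33) - 3*(-42) = 27; iterating: f(2)=27, f(3)=180, f(4)=459, f(5)=837, f(6)=1134, f(7)=891, f(8)=-729, f(9)=-4860, f(10)=-12393, f(11)=-22599, f(12)=-30618, f(13)=-24057, f(14)=19683, f(15)=131220, f(16)=334611, f(17)=610173, f(18)=826686; answer 826686
Stage 4: R3 = 826686; w = 2; total draws C(7,4) = 35; favorable C(5,3)*C(2,1) = 20; P = 4/7; answer 4/7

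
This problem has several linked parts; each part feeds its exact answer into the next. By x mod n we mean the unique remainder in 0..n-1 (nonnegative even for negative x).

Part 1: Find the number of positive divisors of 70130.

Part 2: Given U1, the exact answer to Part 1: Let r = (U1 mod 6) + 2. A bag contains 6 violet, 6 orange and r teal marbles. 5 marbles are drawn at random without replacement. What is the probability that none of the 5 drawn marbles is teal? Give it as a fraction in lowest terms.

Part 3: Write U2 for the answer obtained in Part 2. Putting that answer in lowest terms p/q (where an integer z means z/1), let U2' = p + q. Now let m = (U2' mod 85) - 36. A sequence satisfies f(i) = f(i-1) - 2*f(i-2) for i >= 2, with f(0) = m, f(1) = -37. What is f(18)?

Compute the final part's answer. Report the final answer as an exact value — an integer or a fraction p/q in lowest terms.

-8023

Part 1: 70130 = 2 * 5 * 7013; number of divisors = (1+1) * (1+1) * (1+1) = 8; answer 8
Part 2: U1 = 8; r = 4; total draws C(16,5) = 4368; favorable C(12,5) = 792; P = 33/182; answer 33/182
Part 3: U2 = 33/182; threaded value p + q = 215; m = 9; f(2) = 1*(-37) - 2*(9) = -55; iterating: f(2)=-55, f(3)=19, f(4)=129, f(5)=91, f(6)=-167, f(7)=-349, f(8)=-15, f(9)=683, f(10)=713, f(11)=-653, f(12)=-2079, f(13)=-773, f(14)=3385, f(15)=4931, f(16)=-1839, f(17)=-11701, f(18)=-8023; answer -8023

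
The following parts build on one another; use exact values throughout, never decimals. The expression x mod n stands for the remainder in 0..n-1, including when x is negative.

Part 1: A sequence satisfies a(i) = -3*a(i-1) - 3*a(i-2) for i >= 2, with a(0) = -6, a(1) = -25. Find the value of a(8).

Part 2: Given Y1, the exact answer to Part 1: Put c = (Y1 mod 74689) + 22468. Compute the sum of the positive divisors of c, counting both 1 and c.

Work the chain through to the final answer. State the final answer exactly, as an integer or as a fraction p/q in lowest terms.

145920

Part 1: a(2) = -3*(-25) - 3*(-6) = 93; iterating: a(2)=93, a(3)=-204, a(4)=333, a(5)=-387, a(6)=162, a(7)=675, a(8)=-2511; answer -2511
Part 2: Y1 = -2511; c = 94646; 94646 = 2 * 37 * 1279; sigma = (1 + 2) * (1 + 37) * (1 + 1279) = 3 * 38 * 1280 = 145920; answer 145920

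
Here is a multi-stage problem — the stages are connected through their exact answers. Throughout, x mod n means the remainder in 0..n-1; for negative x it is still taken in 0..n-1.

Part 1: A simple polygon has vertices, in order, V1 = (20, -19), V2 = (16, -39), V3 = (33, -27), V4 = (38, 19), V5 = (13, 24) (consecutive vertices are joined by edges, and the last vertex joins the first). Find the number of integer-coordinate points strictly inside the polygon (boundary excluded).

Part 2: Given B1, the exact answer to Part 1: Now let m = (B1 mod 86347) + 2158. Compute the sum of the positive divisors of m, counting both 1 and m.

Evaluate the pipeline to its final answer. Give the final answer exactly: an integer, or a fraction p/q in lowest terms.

6288

Part 1: cross terms: (20*-39 - 16*-19)=-476, (16*-27 - 33*-39)=855, (33*19 - 38*-27)=1653, (38*24 - 13*19)=665, (13*-19 - 20*24)=-727; twice the area = |1970| = 1970; area = 985; boundary points = 4 + 1 + 1 + 5 + 1 = 12; strictly interior points = area - boundary/2 + 1 = 980; answer 980
Part 2: B1 = 980; m = 3138; 3138 = 2 * 3 * 523; sigma = (1 + 2) * (1 + 3) * (1 + 523) = 3 * 4 * 524 = 6288; answer 6288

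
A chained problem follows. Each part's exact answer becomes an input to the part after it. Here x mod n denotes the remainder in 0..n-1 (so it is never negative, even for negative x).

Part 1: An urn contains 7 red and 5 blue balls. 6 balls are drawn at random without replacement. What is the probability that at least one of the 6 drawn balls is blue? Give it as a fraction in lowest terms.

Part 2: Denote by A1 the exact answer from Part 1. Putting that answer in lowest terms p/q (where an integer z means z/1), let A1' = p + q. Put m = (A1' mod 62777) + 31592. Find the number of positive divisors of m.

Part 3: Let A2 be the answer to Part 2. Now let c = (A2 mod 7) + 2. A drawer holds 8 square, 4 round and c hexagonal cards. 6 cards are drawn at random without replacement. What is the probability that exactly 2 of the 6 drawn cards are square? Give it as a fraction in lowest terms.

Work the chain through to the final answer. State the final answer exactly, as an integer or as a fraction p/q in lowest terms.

Part 1: total draws C(12,6) = 924; complement C(7,6) = 7; favorable 924 - 7 = 917; P = 131/132; answer 131/132
Part 2: A1 = 131/132; threaded value p + q = 263; m = 31855; 31855 = 5 * 23 * 277; number of divisors = (1+1) * (1+1) * (1+1) = 8; answer 8
Part 3: A2 = 8; c = 3; total draws C(15,6) = 5005; favorable C(8,2)*C(7,4) = 980; P = 28/143; answer 28/143

28/143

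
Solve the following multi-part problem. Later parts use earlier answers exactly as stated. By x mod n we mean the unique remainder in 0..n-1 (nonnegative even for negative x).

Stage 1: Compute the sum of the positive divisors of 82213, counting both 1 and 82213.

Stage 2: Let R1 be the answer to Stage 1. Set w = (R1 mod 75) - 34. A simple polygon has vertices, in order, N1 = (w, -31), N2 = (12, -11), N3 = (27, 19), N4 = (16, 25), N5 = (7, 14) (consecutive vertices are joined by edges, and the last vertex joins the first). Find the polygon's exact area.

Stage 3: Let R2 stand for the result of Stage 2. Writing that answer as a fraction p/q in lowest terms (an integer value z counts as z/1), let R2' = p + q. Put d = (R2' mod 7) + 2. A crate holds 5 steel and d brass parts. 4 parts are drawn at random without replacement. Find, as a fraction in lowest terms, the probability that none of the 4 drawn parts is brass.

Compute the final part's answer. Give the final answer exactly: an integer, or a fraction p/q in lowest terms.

1/66

Stage 1: 82213 = 19 * 4327; sigma = (1 + 19) * (1 + 4327) = 20 * 4328 = 86560; answer 86560
Stage 2: R1 = 86560; w = -24; cross terms: (-24*-11 - 12*-31)=636, (12*19 - 27*-11)=525, (27*25 - 16*19)=371, (16*14 - 7*25)=49, (7*-31 - -24*14)=119; twice the area = |1700| = 1700; area = 850; answer 850
Stage 3: R2 = 850; threaded value p + q = 851; d = 6; total draws C(11,4) = 330; favorable C(5,4) = 5; P = 1/66; answer 1/66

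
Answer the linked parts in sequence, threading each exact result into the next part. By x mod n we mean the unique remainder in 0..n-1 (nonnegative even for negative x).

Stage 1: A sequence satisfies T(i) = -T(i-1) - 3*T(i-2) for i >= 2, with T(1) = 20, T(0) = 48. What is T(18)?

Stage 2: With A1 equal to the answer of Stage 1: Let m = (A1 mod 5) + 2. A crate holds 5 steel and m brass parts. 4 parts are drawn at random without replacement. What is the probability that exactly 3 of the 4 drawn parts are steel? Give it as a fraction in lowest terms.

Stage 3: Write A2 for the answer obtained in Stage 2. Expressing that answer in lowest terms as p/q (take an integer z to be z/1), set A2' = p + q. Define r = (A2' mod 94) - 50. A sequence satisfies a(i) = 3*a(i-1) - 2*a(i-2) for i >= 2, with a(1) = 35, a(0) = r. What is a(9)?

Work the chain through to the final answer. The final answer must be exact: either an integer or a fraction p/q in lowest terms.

38285

Stage 1: T(2) = -1*(20) - 3*(48) = -164; iterating: T(2)=-164, T(3)=104, T(4)=388, T(5)=-700, T(6)=-464, T(7)=2564, T(8)=-1172, T(9)=-6520, T(10)=10036, T(11)=9524, T(12)=-39632, T(13)=11060, T(14)=107836, T(15)=-141016, T(16)=-182492, T(17)=605540, T(18)=-58064; answer -58064
Stage 2: A1 = -58064; m = 3; total draws C(8,4) = 70; favorable C(5,3)*C(3,1) = 30; P = 3/7; answer 3/7
Stage 3: A2 = 3/7; threaded value p + q = 10; r = -40; a(2) = 3*(35) - 2*(-40) = 185; iterating: a(2)=185, a(3)=485, a(4)=1085, a(5)=2285, a(6)=4685, a(7)=9485, a(8)=19085, a(9)=38285; answer 38285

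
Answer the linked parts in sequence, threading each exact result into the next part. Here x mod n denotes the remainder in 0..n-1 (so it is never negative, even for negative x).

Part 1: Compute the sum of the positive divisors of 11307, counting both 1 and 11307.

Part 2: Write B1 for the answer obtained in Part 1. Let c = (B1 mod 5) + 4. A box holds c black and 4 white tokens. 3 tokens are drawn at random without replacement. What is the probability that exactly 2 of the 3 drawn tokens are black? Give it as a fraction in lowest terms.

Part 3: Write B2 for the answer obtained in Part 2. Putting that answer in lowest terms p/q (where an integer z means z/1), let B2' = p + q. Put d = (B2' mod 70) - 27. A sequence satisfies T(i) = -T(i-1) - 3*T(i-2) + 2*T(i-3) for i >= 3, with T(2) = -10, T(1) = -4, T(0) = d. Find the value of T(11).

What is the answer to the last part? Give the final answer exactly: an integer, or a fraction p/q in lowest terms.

1758

Part 1: 11307 = 3 * 3769; sigma = (1 + 3) * (1 + 3769) = 4 * 3770 = 15080; answer 15080
Part 2: B1 = 15080; c = 4; total draws C(8,3) = 56; favorable C(4,2)*C(4,1) = 24; P = 3/7; answer 3/7
Part 3: B2 = 3/7; threaded value p + q = 10; d = -17; T(3) = -1*(-10) - 3*(-4) + 2*(-17) = -12; iterating: T(3)=-12, T(4)=34, T(5)=-18, T(6)=-108, T(7)=230, T(8)=58, T(9)=-964, T(10)=1250, T(11)=1758; answer 1758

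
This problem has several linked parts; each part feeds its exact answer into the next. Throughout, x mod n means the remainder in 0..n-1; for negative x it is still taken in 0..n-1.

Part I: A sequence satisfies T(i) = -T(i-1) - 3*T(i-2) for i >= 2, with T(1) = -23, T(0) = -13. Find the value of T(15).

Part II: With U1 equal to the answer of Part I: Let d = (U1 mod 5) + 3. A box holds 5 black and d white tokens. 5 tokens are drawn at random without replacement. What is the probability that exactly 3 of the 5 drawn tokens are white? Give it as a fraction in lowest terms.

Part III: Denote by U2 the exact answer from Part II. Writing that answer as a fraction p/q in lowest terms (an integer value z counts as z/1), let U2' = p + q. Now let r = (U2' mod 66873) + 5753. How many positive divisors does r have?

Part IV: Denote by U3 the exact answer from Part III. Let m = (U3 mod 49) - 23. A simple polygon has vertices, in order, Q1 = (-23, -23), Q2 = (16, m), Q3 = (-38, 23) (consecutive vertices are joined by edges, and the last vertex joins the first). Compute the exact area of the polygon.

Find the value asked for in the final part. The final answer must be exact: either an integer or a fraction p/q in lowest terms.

Part I: T(2) = -1*(-23) - 3*(-13) = 62; iterating: T(2)=62, T(3)=7, T(4)=-193, T(5)=172, T(6)=407, T(7)=-923, T(8)=-298, T(9)=3067, T(10)=-2173, T(11)=-7028, T(12)=13547, T(13)=7537, T(14)=-48178, T(15)=25567; answer 25567
Part II: U1 = 25567; d = 5; total draws C(10,5) = 252; favorable C(5,3)*C(5,2) = 100; P = 25/63; answer 25/63
Part III: U2 = 25/63; threaded value p + q = 88; r = 5841; 5841 = 3^2 * 11 * 59; number of divisors = (2+1) * (1+1) * (1+1) = 12; answer 12
Part IV: U3 = 12; m = -11; cross terms: (-23*-11 - 16*-23)=621, (16*23 - -38*-11)=-50, (-38*-23 - -23*23)=1403; twice the area = |1974| = 1974; area = 987; answer 987

987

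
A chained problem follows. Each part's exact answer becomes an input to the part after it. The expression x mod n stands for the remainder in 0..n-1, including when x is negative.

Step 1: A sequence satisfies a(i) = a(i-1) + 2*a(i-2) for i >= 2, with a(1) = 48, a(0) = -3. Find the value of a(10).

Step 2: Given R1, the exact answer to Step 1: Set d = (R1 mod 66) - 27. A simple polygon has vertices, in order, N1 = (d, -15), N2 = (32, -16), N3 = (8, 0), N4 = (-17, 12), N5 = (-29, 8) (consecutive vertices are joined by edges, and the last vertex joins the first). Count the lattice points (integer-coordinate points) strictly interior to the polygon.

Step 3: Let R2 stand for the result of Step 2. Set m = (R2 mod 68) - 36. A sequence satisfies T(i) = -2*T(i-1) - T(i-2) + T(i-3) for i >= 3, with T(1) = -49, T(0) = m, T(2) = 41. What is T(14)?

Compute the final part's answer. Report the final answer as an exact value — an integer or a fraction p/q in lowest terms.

2993

Step 1: a(2) = 1*(48) + 2*(-3) = 42; iterating: a(2)=42, a(3)=138, a(4)=222, a(5)=498, a(6)=942, a(7)=1938, a(8)=3822, a(9)=7698, a(10)=15342; answer 15342
Step 2: R1 = 15342; d = 3; cross terms: (3*-16 - 32*-15)=432, (32*0 - 8*-16)=128, (8*12 - -17*0)=96, (-17*8 - -29*12)=212, (-29*-15 - 3*8)=411; twice the area = |1279| = 1279; area = 1279/2; boundary points = 1 + 8 + 1 + 4 + 1 = 15; strictly interior points = area - boundary/2 + 1 = 633; answer 633
Step 3: R2 = 633; m = -15; T(3) = -2*(41) - 1*(-49) + 1*(-15) = -48; iterating: T(3)=-48, T(4)=6, T(5)=77, T(6)=-208, T(7)=345, T(8)=-405, T(9)=257, T(10)=236, T(11)=-1134, T(12)=2289, T(13)=-3208, T(14)=2993; answer 2993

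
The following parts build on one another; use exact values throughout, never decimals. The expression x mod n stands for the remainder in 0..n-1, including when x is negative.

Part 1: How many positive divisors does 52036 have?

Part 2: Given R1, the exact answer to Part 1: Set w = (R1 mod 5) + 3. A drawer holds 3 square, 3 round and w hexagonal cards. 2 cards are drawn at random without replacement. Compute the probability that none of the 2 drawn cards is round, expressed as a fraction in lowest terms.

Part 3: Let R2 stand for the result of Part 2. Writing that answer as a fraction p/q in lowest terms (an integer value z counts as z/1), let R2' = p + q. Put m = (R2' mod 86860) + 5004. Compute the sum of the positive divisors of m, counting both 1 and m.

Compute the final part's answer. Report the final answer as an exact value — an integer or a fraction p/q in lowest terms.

Part 1: 52036 = 2^2 * 13009; number of divisors = (2+1) * (1+1) = 6; answer 6
Part 2: R1 = 6; w = 4; total draws C(10,2) = 45; favorable C(7,2) = 21; P = 7/15; answer 7/15
Part 3: R2 = 7/15; threaded value p + q = 22; m = 5026; 5026 = 2 * 7 * 359; sigma = (1 + 2) * (1 + 7) * (1 + 359) = 3 * 8 * 360 = 8640; answer 8640

8640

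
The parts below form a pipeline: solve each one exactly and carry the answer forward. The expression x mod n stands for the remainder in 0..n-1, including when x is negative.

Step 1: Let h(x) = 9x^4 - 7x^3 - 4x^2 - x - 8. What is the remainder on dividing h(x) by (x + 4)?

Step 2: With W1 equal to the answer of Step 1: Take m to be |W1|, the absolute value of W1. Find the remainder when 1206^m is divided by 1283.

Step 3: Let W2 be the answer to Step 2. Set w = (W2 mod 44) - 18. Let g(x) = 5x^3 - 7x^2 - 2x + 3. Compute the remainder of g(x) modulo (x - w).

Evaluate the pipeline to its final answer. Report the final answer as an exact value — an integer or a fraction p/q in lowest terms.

Step 1: remainder = value at the root: 9*(-4)^4 - 7*(-4)^3 - 4*(-4)^2 - 1*(-4)^1 - 8 = (2304) + (448) + (-64) + (4) + (-8) = 2684; answer 2684
Step 2: W1 = 2684; m = 2684; squarings mod 1283: 1206^1=1206, 1206^2=797, 1206^4=124, 1206^8=1263, 1206^16=400, 1206^32=908, 1206^64=778, 1206^128=991, 1206^256=586, 1206^512=835, 1206^1024=556, 1206^2048=1216; 1206^2684 = 1206^4 * 1206^8 * 1206^16 * 1206^32 * 1206^64 * 1206^512 * 1206^2048 = 1041 (mod 1283); answer 1041
Step 3: W2 = 1041; w = 11; remainder = value at the root: 5*(11)^3 - 7*(11)^2 - 2*(11)^1 + 3 = (6655) + (-847) + (-22) + (3) = 5789; answer 5789

5789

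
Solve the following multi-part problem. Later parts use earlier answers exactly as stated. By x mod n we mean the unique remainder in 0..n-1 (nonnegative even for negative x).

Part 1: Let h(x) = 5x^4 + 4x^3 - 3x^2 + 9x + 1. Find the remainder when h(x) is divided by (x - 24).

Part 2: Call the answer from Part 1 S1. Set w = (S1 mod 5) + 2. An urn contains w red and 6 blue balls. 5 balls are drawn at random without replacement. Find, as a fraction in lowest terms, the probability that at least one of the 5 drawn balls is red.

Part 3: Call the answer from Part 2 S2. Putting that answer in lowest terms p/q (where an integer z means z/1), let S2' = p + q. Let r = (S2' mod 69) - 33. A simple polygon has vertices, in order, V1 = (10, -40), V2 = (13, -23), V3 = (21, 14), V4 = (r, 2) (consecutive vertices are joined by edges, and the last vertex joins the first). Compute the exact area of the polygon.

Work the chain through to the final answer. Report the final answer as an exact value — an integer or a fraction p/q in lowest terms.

Part 1: remainder = value at the root: 5*(24)^4 + 4*(24)^3 - 3*(24)^2 + 9*(24)^1 + 1 = (1658880) + (55296) + (-1728) + (216) + (1) = 1712665; answer 1712665
Part 2: S1 = 1712665; w = 2; total draws C(8,5) = 56; complement C(6,5) = 6; favorable 56 - 6 = 50; P = 25/28; answer 25/28
Part 3: S2 = 25/28; threaded value p + q = 53; r = 20; cross terms: (10*-23 - 13*-40)=290, (13*14 - 21*-23)=665, (21*2 - 20*14)=-238, (20*-40 - 10*2)=-820; twice the area = |-103| = 103; area = 103/2; answer 103/2

103/2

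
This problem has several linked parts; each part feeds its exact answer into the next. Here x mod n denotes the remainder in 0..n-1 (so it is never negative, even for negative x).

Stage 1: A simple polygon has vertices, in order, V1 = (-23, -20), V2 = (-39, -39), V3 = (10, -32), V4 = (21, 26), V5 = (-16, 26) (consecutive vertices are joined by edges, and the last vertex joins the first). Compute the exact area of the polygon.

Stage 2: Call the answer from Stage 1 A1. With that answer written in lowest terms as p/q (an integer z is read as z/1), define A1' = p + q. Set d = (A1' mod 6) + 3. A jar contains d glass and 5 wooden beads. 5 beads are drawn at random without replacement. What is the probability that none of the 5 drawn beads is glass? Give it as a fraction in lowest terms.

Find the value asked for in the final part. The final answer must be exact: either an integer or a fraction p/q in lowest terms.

1/462

Stage 1: cross terms: (-23*-39 - -39*-20)=117, (-39*-32 - 10*-39)=1638, (10*26 - 21*-32)=932, (21*26 - -16*26)=962, (-16*-20 - -23*26)=918; twice the area = |4567| = 4567; area = 4567/2; answer 4567/2
Stage 2: A1 = 4567/2; threaded value p + q = 4569; d = 6; total draws C(11,5) = 462; favorable C(5,5) = 1; P = 1/462; answer 1/462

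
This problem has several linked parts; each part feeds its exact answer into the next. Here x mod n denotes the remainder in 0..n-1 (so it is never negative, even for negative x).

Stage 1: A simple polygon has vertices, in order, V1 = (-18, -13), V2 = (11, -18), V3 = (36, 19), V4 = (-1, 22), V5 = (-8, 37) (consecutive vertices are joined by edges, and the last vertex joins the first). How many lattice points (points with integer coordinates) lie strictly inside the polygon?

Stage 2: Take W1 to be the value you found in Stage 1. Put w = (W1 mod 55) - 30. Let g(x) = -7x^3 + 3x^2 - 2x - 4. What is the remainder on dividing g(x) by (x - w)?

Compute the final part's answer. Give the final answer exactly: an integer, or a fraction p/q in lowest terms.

-10

Stage 1: cross terms: (-18*-18 - 11*-13)=467, (11*19 - 36*-18)=857, (36*22 - -1*19)=811, (-1*37 - -8*22)=139, (-8*-13 - -18*37)=770; twice the area = |3044| = 3044; area = 1522; boundary points = 1 + 1 + 1 + 1 + 10 = 14; strictly interior points = area - boundary/2 + 1 = 1516; answer 1516
Stage 2: W1 = 1516; w = 1; remainder = value at the root: -7*(1)^3 + 3*(1)^2 - 2*(1)^1 - 4 = (-7) + (3) + (-2) + (-4) = -10; answer -10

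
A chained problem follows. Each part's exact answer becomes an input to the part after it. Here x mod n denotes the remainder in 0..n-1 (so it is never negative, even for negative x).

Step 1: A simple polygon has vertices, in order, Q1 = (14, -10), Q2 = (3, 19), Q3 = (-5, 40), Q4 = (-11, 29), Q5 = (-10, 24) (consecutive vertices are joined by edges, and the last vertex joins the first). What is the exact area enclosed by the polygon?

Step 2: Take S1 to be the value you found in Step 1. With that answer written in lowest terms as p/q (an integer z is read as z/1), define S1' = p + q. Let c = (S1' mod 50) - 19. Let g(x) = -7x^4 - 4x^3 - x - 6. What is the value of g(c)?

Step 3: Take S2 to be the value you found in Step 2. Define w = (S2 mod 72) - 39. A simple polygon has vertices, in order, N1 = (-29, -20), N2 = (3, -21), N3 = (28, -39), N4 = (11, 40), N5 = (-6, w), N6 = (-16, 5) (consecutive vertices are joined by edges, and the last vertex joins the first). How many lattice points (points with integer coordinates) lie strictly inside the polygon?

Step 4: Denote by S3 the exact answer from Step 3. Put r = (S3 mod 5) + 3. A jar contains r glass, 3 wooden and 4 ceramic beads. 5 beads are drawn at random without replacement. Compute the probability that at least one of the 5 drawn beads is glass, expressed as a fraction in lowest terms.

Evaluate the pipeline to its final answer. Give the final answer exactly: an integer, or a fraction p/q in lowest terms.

283/286

Step 1: cross terms: (14*19 - 3*-10)=296, (3*40 - -5*19)=215, (-5*29 - -11*40)=295, (-11*24 - -10*29)=26, (-10*-10 - 14*24)=-236; twice the area = |596| = 596; area = 298; answer 298
Step 2: S1 = 298; threaded value p + q = 299; c = 30; -7*(30)^4 - 4*(30)^3 - 1*(30)^1 - 6 = (-5670000) + (-108000) + (-30) + (-6) = -5778036; answer -5778036
Step 3: S2 = -5778036; w = -3; cross terms: (-29*-21 - 3*-20)=669, (3*-39 - 28*-21)=471, (28*40 - 11*-39)=1549, (11*-3 - -6*40)=207, (-6*5 - -16*-3)=-78, (-16*-20 - -29*5)=465; twice the area = |3283| = 3283; area = 3283/2; boundary points = 1 + 1 + 1 + 1 + 2 + 1 = 7; strictly interior points = area - boundary/2 + 1 = 1639; answer 1639
Step 4: S3 = 1639; r = 7; total draws C(14,5) = 2002; complement C(7,5) = 21; favorable 2002 - 21 = 1981; P = 283/286; answer 283/286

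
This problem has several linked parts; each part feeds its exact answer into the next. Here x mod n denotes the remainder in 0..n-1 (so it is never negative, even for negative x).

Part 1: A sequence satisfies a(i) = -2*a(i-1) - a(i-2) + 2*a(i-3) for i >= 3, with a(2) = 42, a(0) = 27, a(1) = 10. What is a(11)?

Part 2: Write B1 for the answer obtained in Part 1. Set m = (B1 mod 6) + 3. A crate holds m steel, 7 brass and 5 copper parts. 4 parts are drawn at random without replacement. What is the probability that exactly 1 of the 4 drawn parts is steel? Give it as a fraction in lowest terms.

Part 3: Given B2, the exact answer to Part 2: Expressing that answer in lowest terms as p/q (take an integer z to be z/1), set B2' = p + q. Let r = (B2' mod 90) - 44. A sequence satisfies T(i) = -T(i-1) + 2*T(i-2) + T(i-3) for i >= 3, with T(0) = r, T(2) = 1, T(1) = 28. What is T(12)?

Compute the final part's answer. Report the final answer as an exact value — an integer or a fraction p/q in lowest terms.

Part 1: a(3) = -2*(42) - 1*(10) + 2*(27) = -40; iterating: a(3)=-40, a(4)=58, a(5)=8, a(6)=-154, a(7)=416, a(8)=-662, a(9)=600, a(10)=294, a(11)=-2512; answer -2512
Part 2: B1 = -2512; m = 5; total draws C(17,4) = 2380; favorable C(5,1)*C(12,3) = 1100; P = 55/119; answer 55/119
Part 3: B2 = 55/119; threaded value p + q = 174; r = 40; T(3) = -1*(1) + 2*(28) + 1*(40) = 95; iterating: T(3)=95, T(4)=-65, T(5)=256, T(6)=-291, T(7)=738, T(8)=-1064, T(9)=2249, T(10)=-3639, T(11)=7073, T(12)=-12102; answer -12102

-12102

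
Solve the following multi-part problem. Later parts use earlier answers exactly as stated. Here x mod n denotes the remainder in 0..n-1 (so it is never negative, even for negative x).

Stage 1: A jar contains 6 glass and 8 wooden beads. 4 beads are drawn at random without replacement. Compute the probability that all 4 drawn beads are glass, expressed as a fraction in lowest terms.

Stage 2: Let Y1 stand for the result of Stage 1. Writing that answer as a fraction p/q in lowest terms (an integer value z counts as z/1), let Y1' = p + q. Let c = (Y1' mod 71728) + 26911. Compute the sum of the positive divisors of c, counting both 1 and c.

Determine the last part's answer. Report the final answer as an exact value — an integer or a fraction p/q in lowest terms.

42120

Stage 1: total draws C(14,4) = 1001; favorable C(6,4) = 15; P = 15/1001; answer 15/1001
Stage 2: Y1 = 15/1001; threaded value p + q = 1016; c = 27927; 27927 = 3^2 * 29 * 107; sigma = (1 + 3 + 9) * (1 + 29) * (1 + 107) = 13 * 30 * 108 = 42120; answer 42120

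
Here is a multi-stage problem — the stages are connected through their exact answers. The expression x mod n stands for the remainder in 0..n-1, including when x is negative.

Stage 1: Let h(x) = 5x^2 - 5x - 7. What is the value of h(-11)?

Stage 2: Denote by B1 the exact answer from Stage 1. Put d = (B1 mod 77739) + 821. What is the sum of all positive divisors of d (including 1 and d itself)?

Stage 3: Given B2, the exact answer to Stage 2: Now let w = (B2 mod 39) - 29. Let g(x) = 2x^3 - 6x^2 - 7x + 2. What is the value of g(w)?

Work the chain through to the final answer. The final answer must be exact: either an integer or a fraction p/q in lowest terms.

Stage 1: 5*(-11)^2 - 5*(-11)^1 - 7 = (605) + (55) + (-7) = 653; answer 653
Stage 2: B1 = 653; d = 1474; 1474 = 2 * 11 * 67; sigma = (1 + 2) * (1 + 11) * (1 + 67) = 3 * 12 * 68 = 2448; answer 2448
Stage 3: B2 = 2448; w = 1; 2*(1)^3 - 6*(1)^2 - 7*(1)^1 + 2 = (2) + (-6) + (-7) + (2) = -9; answer -9

-9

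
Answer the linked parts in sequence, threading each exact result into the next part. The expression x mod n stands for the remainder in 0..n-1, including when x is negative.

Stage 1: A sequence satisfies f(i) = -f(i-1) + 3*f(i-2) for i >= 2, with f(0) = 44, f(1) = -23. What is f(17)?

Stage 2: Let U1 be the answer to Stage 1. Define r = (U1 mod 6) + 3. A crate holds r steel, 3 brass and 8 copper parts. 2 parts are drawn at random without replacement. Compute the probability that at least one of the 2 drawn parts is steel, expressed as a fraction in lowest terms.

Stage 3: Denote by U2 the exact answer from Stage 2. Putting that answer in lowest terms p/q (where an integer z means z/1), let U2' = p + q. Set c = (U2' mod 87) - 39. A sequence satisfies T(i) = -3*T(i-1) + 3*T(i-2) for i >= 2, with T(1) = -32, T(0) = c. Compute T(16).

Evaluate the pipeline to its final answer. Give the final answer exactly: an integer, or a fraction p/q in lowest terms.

Stage 1: f(2) = -1*(-23) + 3*(44) = 155; iterating: f(2)=155, f(3)=-224, f(4)=689, f(5)=-1361, f(6)=3428, f(7)=-7511, f(8)=17795, f(9)=-40328, f(10)=93713, f(11)=-214697, f(12)=495836, f(13)=-1139927, f(14)=2627435, f(15)=-6047216, f(16)=13929521, f(17)=-32071169; answer -32071169
Stage 2: U1 = -32071169; r = 4; total draws C(15,2) = 105; complement C(11,2) = 55; favorable 105 - 55 = 50; P = 10/21; answer 10/21
Stage 3: U2 = 10/21; threaded value p + q = 31; c = -8; T(2) = -3*(-32) + 3*(-8) = 72; iterating: T(2)=72, T(3)=-312, T(4)=1152, T(5)=-4392, T(6)=16632, T(7)=-63072, T(8)=239112, T(9)=-906552, T(10)=3436992, T(11)=-13030632, T(12)=49402872, T(13)=-187300512, T(14)=710110152, T(15)=-2692231992, T(16)=10207026432; answer 10207026432

10207026432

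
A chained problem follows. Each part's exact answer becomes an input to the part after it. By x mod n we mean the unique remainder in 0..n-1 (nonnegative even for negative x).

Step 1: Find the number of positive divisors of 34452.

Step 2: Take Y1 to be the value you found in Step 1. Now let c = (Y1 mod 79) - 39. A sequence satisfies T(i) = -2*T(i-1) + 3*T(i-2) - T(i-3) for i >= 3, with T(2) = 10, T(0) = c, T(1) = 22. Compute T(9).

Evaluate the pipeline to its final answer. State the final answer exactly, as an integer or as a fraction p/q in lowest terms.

Step 1: 34452 = 2^2 * 3^3 * 11 * 29; number of divisors = (2+1) * (3+1) * (1+1) * (1+1) = 48; answer 48
Step 2: Y1 = 48; c = 9; T(3) = -2*(10) + 3*(22) - 1*(9) = 37; iterating: T(3)=37, T(4)=-66, T(5)=233, T(6)=-701, T(7)=2167, T(8)=-6670, T(9)=20542; answer 20542

20542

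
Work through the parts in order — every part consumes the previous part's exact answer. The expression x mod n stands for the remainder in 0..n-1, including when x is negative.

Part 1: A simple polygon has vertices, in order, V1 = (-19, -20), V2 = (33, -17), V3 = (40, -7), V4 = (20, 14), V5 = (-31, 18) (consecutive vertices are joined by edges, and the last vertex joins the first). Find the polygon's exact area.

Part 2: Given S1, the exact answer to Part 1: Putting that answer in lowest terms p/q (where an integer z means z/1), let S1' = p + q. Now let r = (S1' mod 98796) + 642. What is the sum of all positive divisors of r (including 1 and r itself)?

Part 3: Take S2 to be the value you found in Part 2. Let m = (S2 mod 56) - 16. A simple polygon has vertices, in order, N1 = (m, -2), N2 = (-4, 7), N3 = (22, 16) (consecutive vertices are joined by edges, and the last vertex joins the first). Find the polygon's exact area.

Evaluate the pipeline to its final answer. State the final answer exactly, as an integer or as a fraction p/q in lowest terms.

Part 1: cross terms: (-19*-17 - 33*-20)=983, (33*-7 - 40*-17)=449, (40*14 - 20*-7)=700, (20*18 - -31*14)=794, (-31*-20 - -19*18)=962; twice the area = |3888| = 3888; area = 1944; answer 1944
Part 2: S1 = 1944; threaded value p + q = 1945; r = 2587; 2587 = 13 * 199; sigma = (1 + 13) * (1 + 199) = 14 * 200 = 2800; answer 2800
Part 3: S2 = 2800; m = -16; cross terms: (-16*7 - -4*-2)=-120, (-4*16 - 22*7)=-218, (22*-2 - -16*16)=212; twice the area = |-126| = 126; area = 63; answer 63

63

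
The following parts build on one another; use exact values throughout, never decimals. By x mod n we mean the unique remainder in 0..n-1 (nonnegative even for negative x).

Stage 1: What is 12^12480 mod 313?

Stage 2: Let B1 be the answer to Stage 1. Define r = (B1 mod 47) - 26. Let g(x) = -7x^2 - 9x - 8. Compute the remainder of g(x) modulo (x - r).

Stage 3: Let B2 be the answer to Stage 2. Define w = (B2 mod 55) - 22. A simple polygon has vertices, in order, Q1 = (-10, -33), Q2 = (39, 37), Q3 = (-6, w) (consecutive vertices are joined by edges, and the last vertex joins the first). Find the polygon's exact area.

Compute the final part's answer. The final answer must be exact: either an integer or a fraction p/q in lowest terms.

1337/2

Stage 1: squarings mod 313: 12^1=12, 12^2=144, 12^4=78, 12^8=137, 12^16=302, 12^32=121, 12^64=243, 12^128=205, 12^256=83, 12^512=3, 12^1024=9, 12^2048=81, 12^4096=301, 12^8192=144; 12^12480 = 12^64 * 12^128 * 12^4096 * 12^8192 = 1 (mod 313); answer 1
Stage 2: B1 = 1; r = -25; remainder = value at the root: -7*(-25)^2 - 9*(-25)^1 - 8 = (-4375) + (225) + (-8) = -4158; answer -4158
Stage 3: B2 = -4158; w = 0; cross terms: (-10*37 - 39*-33)=917, (39*0 - -6*37)=222, (-6*-33 - -10*0)=198; twice the area = |1337| = 1337; area = 1337/2; answer 1337/2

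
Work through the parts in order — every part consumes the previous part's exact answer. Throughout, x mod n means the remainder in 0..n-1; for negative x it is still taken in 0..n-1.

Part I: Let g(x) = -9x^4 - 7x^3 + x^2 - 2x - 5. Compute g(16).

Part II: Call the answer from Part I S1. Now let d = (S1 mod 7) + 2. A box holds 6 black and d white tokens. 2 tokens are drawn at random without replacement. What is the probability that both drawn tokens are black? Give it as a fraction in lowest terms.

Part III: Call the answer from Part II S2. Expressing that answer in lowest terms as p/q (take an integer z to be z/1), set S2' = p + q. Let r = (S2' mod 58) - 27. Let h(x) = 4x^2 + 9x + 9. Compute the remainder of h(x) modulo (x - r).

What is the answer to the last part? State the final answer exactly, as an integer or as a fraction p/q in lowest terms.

109

Part I: -9*(16)^4 - 7*(16)^3 + 1*(16)^2 - 2*(16)^1 - 5 = (-589824) + (-28672) + (256) + (-32) + (-5) = -618277; answer -618277
Part II: S1 = -618277; d = 7; total draws C(13,2) = 78; favorable C(6,2) = 15; P = 5/26; answer 5/26
Part III: S2 = 5/26; threaded value p + q = 31; r = 4; remainder = value at the root: 4*(4)^2 + 9*(4)^1 + 9 = (64) + (36) + (9) = 109; answer 109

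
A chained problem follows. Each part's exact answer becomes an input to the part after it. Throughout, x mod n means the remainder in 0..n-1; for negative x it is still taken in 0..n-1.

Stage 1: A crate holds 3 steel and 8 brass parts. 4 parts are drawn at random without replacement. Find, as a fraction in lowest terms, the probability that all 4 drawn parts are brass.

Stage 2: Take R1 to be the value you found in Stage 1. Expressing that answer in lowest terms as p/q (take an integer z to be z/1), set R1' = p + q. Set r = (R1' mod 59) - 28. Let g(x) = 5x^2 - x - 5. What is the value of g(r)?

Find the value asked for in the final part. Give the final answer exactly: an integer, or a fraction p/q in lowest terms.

703

Stage 1: total draws C(11,4) = 330; favorable C(8,4) = 70; P = 7/33; answer 7/33
Stage 2: R1 = 7/33; threaded value p + q = 40; r = 12; 5*(12)^2 - 1*(12)^1 - 5 = (720) + (-12) + (-5) = 703; answer 703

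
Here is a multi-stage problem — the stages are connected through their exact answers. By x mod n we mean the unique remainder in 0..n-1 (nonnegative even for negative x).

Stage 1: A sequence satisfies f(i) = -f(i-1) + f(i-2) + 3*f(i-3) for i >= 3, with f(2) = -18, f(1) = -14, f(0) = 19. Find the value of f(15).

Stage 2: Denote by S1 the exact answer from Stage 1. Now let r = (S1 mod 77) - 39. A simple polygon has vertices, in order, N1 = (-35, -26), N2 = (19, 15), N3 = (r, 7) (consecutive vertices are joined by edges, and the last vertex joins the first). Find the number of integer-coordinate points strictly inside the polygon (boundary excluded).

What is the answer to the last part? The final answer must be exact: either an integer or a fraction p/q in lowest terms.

Stage 1: f(3) = -1*(-18) + 1*(-14) + 3*(19) = 61; iterating: f(3)=61, f(4)=-121, f(5)=128, f(6)=-66, f(7)=-169, f(8)=487, f(9)=-854, f(10)=834, f(11)=-227, f(12)=-1501, f(13)=3776, f(14)=-5958, f(15)=5231; answer 5231
Stage 2: S1 = 5231; r = 33; cross terms: (-35*15 - 19*-26)=-31, (19*7 - 33*15)=-362, (33*-26 - -35*7)=-613; twice the area = |-1006| = 1006; area = 503; boundary points = 1 + 2 + 1 = 4; strictly interior points = area - boundary/2 + 1 = 502; answer 502

502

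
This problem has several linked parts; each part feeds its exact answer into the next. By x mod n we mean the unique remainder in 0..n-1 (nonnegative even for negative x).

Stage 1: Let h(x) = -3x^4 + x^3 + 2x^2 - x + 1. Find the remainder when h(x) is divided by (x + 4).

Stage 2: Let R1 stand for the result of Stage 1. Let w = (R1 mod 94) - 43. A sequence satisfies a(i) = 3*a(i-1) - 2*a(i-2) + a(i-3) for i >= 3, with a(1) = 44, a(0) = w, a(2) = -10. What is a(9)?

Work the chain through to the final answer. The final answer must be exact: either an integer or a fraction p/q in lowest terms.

-16866

Stage 1: remainder = value at the root: -3*(-4)^4 + 1*(-4)^3 + 2*(-4)^2 - 1*(-4)^1 + 1 = (-768) + (-64) + (32) + (4) + (1) = -795; answer -795
Stage 2: R1 = -795; w = 8; a(3) = 3*(-10) - 2*(44) + 1*(8) = -110; iterating: a(3)=-110, a(4)=-266, a(5)=-588, a(6)=-1342, a(7)=-3116, a(8)=-7252, a(9)=-16866; answer -16866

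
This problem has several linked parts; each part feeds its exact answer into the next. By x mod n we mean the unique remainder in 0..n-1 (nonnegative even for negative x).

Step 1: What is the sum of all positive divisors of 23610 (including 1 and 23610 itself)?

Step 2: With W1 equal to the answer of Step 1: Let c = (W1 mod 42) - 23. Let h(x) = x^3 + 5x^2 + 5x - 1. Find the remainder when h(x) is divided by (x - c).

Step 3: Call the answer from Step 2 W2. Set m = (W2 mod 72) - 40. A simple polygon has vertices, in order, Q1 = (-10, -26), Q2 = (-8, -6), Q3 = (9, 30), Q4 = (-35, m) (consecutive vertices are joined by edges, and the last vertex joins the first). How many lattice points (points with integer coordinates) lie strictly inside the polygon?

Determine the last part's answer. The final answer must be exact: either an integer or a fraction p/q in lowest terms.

Step 1: 23610 = 2 * 3 * 5 * 787; sigma = (1 + 2) * (1 + 3) * (1 + 5) * (1 + 787) = 3 * 4 * 6 * 788 = 56736; answer 56736
Step 2: W1 = 56736; c = 13; remainder = value at the root: 1*(13)^3 + 5*(13)^2 + 5*(13)^1 - 1 = (2197) + (845) + (65) + (-1) = 3106; answer 3106
Step 3: W2 = 3106; m = -30; cross terms: (-10*-6 - -8*-26)=-148, (-8*30 - 9*-6)=-186, (9*-30 - -35*30)=780, (-35*-26 - -10*-30)=610; twice the area = |1056| = 1056; area = 528; boundary points = 2 + 1 + 4 + 1 = 8; strictly interior points = area - boundary/2 + 1 = 525; answer 525

525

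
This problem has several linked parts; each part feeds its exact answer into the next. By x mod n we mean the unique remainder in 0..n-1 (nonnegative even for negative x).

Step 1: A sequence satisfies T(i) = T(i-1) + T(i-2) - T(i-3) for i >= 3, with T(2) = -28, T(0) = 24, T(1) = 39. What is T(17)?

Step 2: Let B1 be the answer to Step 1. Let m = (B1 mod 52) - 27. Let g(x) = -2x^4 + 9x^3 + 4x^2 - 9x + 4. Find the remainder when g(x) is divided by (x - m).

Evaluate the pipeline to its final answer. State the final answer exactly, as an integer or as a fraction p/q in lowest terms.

Step 1: T(3) = 1*(-28) + 1*(39) - 1*(24) = -13; iterating: T(3)=-13, T(4)=-80, T(5)=-65, T(6)=-132, T(7)=-117, T(8)=-184, T(9)=-169, T(10)=-236, T(11)=-221, T(12)=-288, T(13)=-273, T(14)=-340, T(15)=-325, T(16)=-392, T(17)=-377; answer -377
Step 2: B1 = -377; m = 12; remainder = value at the root: -2*(12)^4 + 9*(12)^3 + 4*(12)^2 - 9*(12)^1 + 4 = (-41472) + (15552) + (576) + (-108) + (4) = -25448; answer -25448

-25448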